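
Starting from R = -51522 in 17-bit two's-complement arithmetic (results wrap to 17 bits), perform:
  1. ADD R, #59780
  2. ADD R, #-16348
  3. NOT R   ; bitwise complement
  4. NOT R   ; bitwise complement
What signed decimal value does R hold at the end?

-8090

Start: R = -51522 = 10011011010111110.
R = -51522 + 59780 = 8258 = 00010000001000010
R = 8258 + (-16348) = -8090 = 11110000001100110
R = NOT 11110000001100110 = 00001111110011001 = 8089
R = NOT 00001111110011001 = 11110000001100110 = -8090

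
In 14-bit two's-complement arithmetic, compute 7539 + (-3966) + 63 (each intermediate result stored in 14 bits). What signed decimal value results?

7539 + (-3966) = 3573 (00110111110101)
3573 + 63 = 3636 (00111000110100)

3636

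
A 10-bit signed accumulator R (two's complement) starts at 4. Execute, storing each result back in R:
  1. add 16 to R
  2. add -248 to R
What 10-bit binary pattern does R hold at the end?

1100011100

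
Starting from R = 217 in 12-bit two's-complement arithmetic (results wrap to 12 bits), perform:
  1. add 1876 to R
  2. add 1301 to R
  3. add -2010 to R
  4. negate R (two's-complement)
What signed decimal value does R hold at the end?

-1384

Start: R = 217 = 000011011001.
R = 217 + 1876 = 2093; wraps to -2003 = 100000101101
R = -2003 + 1301 = -702 = 110101000010
R = -702 + (-2010) = -2712; wraps to 1384 = 010101101000
R = −(1384) = -1384 = 101010011000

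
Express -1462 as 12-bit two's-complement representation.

101001001010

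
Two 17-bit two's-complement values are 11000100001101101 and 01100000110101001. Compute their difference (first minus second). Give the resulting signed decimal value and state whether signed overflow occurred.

11000100001101101 = -30611 (signed)
01100000110101001 = 49577 (signed)
Subtract via negate-and-add: invert 01100000110101001 + 1 = 10011111001010111 (i.e. -49577).
  11000100001101101
+ 10011111001010111
= 01100011011000100  (discard carry-out 1)
Result 01100011011000100: MSB = 0 → value 50884.
Both addends (after negating the subtrahend) are negative but the stored result is non-negative: signed overflow. The true value -30611 − 49577 = -80188 lies outside [-65536, 65535].

50884; overflow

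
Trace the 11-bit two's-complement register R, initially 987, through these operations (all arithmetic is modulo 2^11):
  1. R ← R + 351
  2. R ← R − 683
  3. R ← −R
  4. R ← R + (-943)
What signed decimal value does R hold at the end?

450

Start: R = 987 = 01111011011.
R = 987 + 351 = 1338; wraps to -710 = 10100111010
R = -710 − 683 = -1393; wraps to 655 = 01010001111
R = −(655) = -655 = 10101110001
R = -655 + (-943) = -1598; wraps to 450 = 00111000010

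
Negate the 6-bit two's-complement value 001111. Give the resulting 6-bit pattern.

Invert: 110000. Add 1: 110001.

110001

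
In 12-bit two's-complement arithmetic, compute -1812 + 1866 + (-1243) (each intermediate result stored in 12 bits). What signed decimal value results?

-1189

-1812 + 1866 = 54 (000000110110)
54 + (-1243) = -1189 (101101011011)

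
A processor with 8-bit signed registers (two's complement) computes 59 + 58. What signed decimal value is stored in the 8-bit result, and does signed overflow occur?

59 → 00111011
58 → 00111010
  00111011
+ 00111010
= 01110101
Result 01110101: MSB = 0 → value 117.
Both addends are non-negative and so is the stored result: no signed overflow.

117; no overflow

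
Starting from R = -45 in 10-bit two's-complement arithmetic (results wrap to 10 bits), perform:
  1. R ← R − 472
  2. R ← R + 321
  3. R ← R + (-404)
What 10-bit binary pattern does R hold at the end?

0110101000

Start: R = -45 = 1111010011.
R = -45 − 472 = -517; wraps to 507 = 0111111011
R = 507 + 321 = 828; wraps to -196 = 1100111100
R = -196 + (-404) = -600; wraps to 424 = 0110101000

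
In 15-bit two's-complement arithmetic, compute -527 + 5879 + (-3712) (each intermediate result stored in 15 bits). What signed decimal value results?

1640

-527 + 5879 = 5352 (001010011101000)
5352 + (-3712) = 1640 (000011001101000)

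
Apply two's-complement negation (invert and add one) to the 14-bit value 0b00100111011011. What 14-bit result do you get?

Invert: 11011000100100. Add 1: 11011000100101.
Check: 00100111011011 = 2523, 11011000100101 = -2523.

11011000100101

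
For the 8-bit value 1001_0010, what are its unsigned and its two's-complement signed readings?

unsigned = 146, signed = -110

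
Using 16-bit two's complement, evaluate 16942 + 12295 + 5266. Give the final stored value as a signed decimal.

16942 + 12295 = 29237 (0111001000110101)
29237 + 5266 = 34503 → wraps to -31033 (1000011011000111)

-31033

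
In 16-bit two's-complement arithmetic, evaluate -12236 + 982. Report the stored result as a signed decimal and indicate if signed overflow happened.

-12236 → 1101000000110100
982 → 0000001111010110
  1101000000110100
+ 0000001111010110
= 1101010000001010
Result 1101010000001010: MSB = 1 → 54282 − 65536 = -11254.
Addends have opposite signs, so signed overflow cannot occur.

-11254; no overflow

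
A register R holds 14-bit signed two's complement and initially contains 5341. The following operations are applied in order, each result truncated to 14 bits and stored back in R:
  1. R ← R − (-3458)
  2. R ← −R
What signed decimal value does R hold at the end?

7585

Start: R = 5341 = 01010011011101.
R = 5341 − (-3458) = 8799; wraps to -7585 = 10001001011111
R = −(-7585) = 7585 = 01110110100001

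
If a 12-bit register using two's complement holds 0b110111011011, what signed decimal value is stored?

MSB is 1, so the value is negative.
Unsigned reading: 3547. Subtract 2^12 = 4096: 3547 − 4096 = -549.

-549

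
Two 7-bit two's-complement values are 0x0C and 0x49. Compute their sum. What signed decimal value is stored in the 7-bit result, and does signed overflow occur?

0x0C = 0001100 = 12 (signed)
0x49 = 1001001 = -55 (signed)
  0001100
+ 1001001
= 1010101
Result 1010101: MSB = 1 → 85 − 128 = -43.
Addends have opposite signs, so signed overflow cannot occur.

-43; no overflow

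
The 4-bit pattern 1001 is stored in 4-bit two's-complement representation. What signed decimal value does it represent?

MSB is 1, so the value is negative.
Invert: 0110. Add 1: 0111 = 7. So the value is −7.

-7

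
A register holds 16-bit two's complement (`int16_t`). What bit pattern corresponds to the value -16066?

|-16066| = 16066 = 0011111011000010 in 16 bits.
Invert the bits: 1100000100111101. Add 1: 1100000100111110.
Check: 1100000100111110 reads as 49470 − 65536 = -16066.

1100000100111110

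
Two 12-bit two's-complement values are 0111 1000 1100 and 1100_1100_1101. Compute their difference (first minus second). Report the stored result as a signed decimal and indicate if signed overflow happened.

-1345; overflow

0111 1000 1100 → 011110001100 = 1932 (signed)
1100_1100_1101 → 110011001101 = -819 (signed)
Subtract via negate-and-add: invert 110011001101 + 1 = 001100110011 (i.e. 819).
  011110001100
+ 001100110011
= 101010111111
Result 101010111111: MSB = 1 → 2751 − 4096 = -1345.
Both addends (after negating the subtrahend) are non-negative but the stored result is negative: signed overflow. The true value 1932 − (-819) = 2751 lies outside [-2048, 2047].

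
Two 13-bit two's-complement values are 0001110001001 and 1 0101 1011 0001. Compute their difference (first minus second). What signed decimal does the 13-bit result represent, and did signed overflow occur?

3544; no overflow

0001110001001 = 905 (signed)
1 0101 1011 0001 → 1010110110001 = -2639 (signed)
Subtract via negate-and-add: invert 1010110110001 + 1 = 0101001001111 (i.e. 2639).
  0001110001001
+ 0101001001111
= 0110111011000
Result 0110111011000: MSB = 0 → value 3544.
Both addends (after negating the subtrahend) are non-negative and so is the stored result: no signed overflow.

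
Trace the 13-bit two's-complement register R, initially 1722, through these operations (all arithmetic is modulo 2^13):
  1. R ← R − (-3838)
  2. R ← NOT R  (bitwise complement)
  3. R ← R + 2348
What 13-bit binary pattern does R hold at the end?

1001101110011

Start: R = 1722 = 0011010111010.
R = 1722 − (-3838) = 5560; wraps to -2632 = 1010110111000
R = NOT 1010110111000 = 0101001000111 = 2631
R = 2631 + 2348 = 4979; wraps to -3213 = 1001101110011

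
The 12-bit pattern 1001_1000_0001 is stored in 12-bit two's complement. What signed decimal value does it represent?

-1663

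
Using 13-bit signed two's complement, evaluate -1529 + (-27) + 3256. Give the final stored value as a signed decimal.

1700

-1529 + (-27) = -1556 (1100111101100)
-1556 + 3256 = 1700 (0011010100100)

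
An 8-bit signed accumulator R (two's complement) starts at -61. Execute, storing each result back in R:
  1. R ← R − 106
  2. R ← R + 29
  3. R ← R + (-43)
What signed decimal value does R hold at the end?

Start: R = -61 = 11000011.
R = -61 − 106 = -167; wraps to 89 = 01011001
R = 89 + 29 = 118 = 01110110
R = 118 + (-43) = 75 = 01001011

75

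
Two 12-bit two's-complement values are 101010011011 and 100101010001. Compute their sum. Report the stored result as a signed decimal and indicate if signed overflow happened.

1004; overflow

101010011011 = -1381 (signed)
100101010001 = -1711 (signed)
  101010011011
+ 100101010001
= 001111101100  (discard carry-out 1)
Result 001111101100: MSB = 0 → value 1004.
Both addends are negative but the stored result is non-negative: signed overflow. The true value -1381 + (-1711) = -3092 lies outside [-2048, 2047].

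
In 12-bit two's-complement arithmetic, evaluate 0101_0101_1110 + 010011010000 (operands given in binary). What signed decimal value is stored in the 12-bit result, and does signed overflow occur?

-1490; overflow

0101_0101_1110 → 010101011110 = 1374 (signed)
010011010000 = 1232 (signed)
  010101011110
+ 010011010000
= 101000101110
Result 101000101110: MSB = 1 → 2606 − 4096 = -1490.
Both addends are non-negative but the stored result is negative: signed overflow. The true value 1374 + 1232 = 2606 lies outside [-2048, 2047].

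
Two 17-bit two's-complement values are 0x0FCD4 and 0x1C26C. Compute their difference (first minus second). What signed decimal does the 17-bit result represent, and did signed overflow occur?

0x0FCD4 = 01111110011010100 = 64724 (signed)
0x1C26C = 11100001001101100 = -15764 (signed)
Subtract via negate-and-add: invert 11100001001101100 + 1 = 00011110110010100 (i.e. 15764).
  01111110011010100
+ 00011110110010100
= 10011101001101000
Result 10011101001101000: MSB = 1 → 80488 − 131072 = -50584.
Both addends (after negating the subtrahend) are non-negative but the stored result is negative: signed overflow. The true value 64724 − (-15764) = 80488 lies outside [-65536, 65535].

-50584; overflow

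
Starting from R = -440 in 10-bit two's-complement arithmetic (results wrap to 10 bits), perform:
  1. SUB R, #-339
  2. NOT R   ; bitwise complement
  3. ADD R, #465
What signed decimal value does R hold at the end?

Start: R = -440 = 1001001000.
R = -440 − (-339) = -101 = 1110011011
R = NOT 1110011011 = 0001100100 = 100
R = 100 + 465 = 565; wraps to -459 = 1000110101

-459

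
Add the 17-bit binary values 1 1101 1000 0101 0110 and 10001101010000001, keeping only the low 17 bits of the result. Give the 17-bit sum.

  11101100001010110
+ 10001101010000001
= 01111001011010111  (discard carry-out 1)

01111001011010111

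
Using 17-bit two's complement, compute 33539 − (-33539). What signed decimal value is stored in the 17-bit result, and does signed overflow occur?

-63994; overflow

33539 → 01000001100000011
-33539 → 10111110011111101
Subtract via negate-and-add: invert 10111110011111101 + 1 = 01000001100000011 (i.e. 33539).
  01000001100000011
+ 01000001100000011
= 10000011000000110
Result 10000011000000110: MSB = 1 → 67078 − 131072 = -63994.
Both addends (after negating the subtrahend) are non-negative but the stored result is negative: signed overflow. The true value 33539 − (-33539) = 67078 lies outside [-65536, 65535].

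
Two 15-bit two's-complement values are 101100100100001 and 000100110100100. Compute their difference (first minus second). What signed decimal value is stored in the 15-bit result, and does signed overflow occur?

101100100100001 = -9951 (signed)
000100110100100 = 2468 (signed)
Subtract via negate-and-add: invert 000100110100100 + 1 = 111011001011100 (i.e. -2468).
  101100100100001
+ 111011001011100
= 100111101111101  (discard carry-out 1)
Result 100111101111101: MSB = 1 → 20349 − 32768 = -12419.
Both addends (after negating the subtrahend) are negative and so is the stored result: no signed overflow.

-12419; no overflow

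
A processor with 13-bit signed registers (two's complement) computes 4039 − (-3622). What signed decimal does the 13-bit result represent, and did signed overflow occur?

4039 → 0111111000111
-3622 → 1000111011010
Subtract via negate-and-add: invert 1000111011010 + 1 = 0111000100110 (i.e. 3622).
  0111111000111
+ 0111000100110
= 1110111101101
Result 1110111101101: MSB = 1 → 7661 − 8192 = -531.
Both addends (after negating the subtrahend) are non-negative but the stored result is negative: signed overflow. The true value 4039 − (-3622) = 7661 lies outside [-4096, 4095].

-531; overflow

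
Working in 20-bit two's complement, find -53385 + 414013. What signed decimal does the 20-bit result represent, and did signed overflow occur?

-53385 → 11110010111101110111
414013 → 01100101000100111101
  11110010111101110111
+ 01100101000100111101
= 01011000000010110100  (discard carry-out 1)
Result 01011000000010110100: MSB = 0 → value 360628.
Addends have opposite signs, so signed overflow cannot occur.

360628; no overflow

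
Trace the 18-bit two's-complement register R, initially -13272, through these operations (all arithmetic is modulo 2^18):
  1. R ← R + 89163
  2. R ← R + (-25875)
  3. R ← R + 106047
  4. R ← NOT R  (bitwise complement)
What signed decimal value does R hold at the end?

106080

Start: R = -13272 = 111100110000101000.
R = -13272 + 89163 = 75891 = 010010100001110011
R = 75891 + (-25875) = 50016 = 001100001101100000
R = 50016 + 106047 = 156063; wraps to -106081 = 100110000110011111
R = NOT 100110000110011111 = 011001111001100000 = 106080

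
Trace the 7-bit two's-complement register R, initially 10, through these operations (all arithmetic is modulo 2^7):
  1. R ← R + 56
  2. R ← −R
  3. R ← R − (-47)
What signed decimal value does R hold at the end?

-19

Start: R = 10 = 0001010.
R = 10 + 56 = 66; wraps to -62 = 1000010
R = −(-62) = 62 = 0111110
R = 62 − (-47) = 109; wraps to -19 = 1101101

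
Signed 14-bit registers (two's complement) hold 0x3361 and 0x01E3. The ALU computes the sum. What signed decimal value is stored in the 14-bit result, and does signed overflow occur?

0x3361 = 11001101100001 = -3231 (signed)
0x01E3 = 00000111100011 = 483 (signed)
  11001101100001
+ 00000111100011
= 11010101000100
Result 11010101000100: MSB = 1 → 13636 − 16384 = -2748.
Addends have opposite signs, so signed overflow cannot occur.

-2748; no overflow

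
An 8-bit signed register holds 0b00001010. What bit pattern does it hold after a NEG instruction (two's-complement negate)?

11110110

Invert: 11110101. Add 1: 11110110.
Check: 00001010 = 10, 11110110 = -10.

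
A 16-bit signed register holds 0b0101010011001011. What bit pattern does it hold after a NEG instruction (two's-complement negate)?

Invert: 1010101100110100. Add 1: 1010101100110101.
Check: 0101010011001011 = 21707, 1010101100110101 = -21707.

1010101100110101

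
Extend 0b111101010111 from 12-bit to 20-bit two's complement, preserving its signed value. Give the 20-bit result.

MSB of 111101010111 is 1; replicate it into the new high bits.
11111111|111101010111 → 11111111111101010111 (still -169).

11111111111101010111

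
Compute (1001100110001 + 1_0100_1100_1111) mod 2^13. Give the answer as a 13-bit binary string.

  1001100110001
+ 1010011001111
= 0100000000000  (discard carry-out 1)

0100000000000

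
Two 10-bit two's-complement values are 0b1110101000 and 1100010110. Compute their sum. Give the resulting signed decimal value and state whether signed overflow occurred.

0b1110101000 → 1110101000 = -88 (signed)
1100010110 = -234 (signed)
  1110101000
+ 1100010110
= 1010111110  (discard carry-out 1)
Result 1010111110: MSB = 1 → 702 − 1024 = -322.
Both addends are negative and so is the stored result: no signed overflow.

-322; no overflow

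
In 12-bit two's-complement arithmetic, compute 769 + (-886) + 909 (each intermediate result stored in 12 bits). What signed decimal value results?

792

769 + (-886) = -117 (111110001011)
-117 + 909 = 792 (001100011000)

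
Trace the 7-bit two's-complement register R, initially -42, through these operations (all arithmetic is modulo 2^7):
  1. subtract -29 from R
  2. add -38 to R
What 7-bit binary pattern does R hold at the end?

1001101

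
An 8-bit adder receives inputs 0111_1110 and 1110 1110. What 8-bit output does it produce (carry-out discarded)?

  01111110
+ 11101110
= 01101100  (discard carry-out 1)

01101100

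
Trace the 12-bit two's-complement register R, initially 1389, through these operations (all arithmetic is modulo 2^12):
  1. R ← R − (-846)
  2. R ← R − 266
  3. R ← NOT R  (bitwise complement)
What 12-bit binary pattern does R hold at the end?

Start: R = 1389 = 010101101101.
R = 1389 − (-846) = 2235; wraps to -1861 = 100010111011
R = -1861 − 266 = -2127; wraps to 1969 = 011110110001
R = NOT 011110110001 = 100001001110 = -1970

100001001110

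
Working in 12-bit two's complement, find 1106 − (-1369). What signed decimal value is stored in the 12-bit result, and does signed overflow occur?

1106 → 010001010010
-1369 → 101010100111
Subtract via negate-and-add: invert 101010100111 + 1 = 010101011001 (i.e. 1369).
  010001010010
+ 010101011001
= 100110101011
Result 100110101011: MSB = 1 → 2475 − 4096 = -1621.
Both addends (after negating the subtrahend) are non-negative but the stored result is negative: signed overflow. The true value 1106 − (-1369) = 2475 lies outside [-2048, 2047].

-1621; overflow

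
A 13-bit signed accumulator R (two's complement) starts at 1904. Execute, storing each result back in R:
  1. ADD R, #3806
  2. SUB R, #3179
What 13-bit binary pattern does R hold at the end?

0100111100011

Start: R = 1904 = 0011101110000.
R = 1904 + 3806 = 5710; wraps to -2482 = 1011001001110
R = -2482 − 3179 = -5661; wraps to 2531 = 0100111100011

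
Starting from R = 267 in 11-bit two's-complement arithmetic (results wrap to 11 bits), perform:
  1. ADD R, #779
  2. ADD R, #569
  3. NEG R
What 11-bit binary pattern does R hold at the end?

00110110001

Start: R = 267 = 00100001011.
R = 267 + 779 = 1046; wraps to -1002 = 10000010110
R = -1002 + 569 = -433 = 11001001111
R = −(-433) = 433 = 00110110001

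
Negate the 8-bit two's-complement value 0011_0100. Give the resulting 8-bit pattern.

11001100

Invert: 11001011. Add 1: 11001100.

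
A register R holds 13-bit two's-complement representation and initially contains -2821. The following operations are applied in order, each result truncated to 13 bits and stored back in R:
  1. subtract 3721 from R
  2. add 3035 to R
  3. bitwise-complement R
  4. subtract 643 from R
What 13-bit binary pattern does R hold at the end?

0101100101111

Start: R = -2821 = 1010011111011.
R = -2821 − 3721 = -6542; wraps to 1650 = 0011001110010
R = 1650 + 3035 = 4685; wraps to -3507 = 1001001001101
R = NOT 1001001001101 = 0110110110010 = 3506
R = 3506 − 643 = 2863 = 0101100101111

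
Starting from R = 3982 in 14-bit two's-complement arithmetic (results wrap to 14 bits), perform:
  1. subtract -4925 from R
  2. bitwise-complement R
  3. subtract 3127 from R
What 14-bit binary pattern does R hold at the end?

Start: R = 3982 = 00111110001110.
R = 3982 − (-4925) = 8907; wraps to -7477 = 10001011001011
R = NOT 10001011001011 = 01110100110100 = 7476
R = 7476 − 3127 = 4349 = 01000011111101

01000011111101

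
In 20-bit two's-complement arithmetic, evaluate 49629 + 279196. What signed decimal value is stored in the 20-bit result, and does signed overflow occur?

49629 → 00001100000111011101
279196 → 01000100001010011100
  00001100000111011101
+ 01000100001010011100
= 01010000010001111001
Result 01010000010001111001: MSB = 0 → value 328825.
Both addends are non-negative and so is the stored result: no signed overflow.

328825; no overflow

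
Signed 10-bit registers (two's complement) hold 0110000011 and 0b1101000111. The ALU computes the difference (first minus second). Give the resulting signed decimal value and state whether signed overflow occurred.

-452; overflow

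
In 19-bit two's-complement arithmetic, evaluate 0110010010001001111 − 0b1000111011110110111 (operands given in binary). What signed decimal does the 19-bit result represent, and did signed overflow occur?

-86888; overflow

0110010010001001111 = 205903 (signed)
0b1000111011110110111 → 1000111011110110111 = -231497 (signed)
Subtract via negate-and-add: invert 1000111011110110111 + 1 = 0111000100001001001 (i.e. 231497).
  0110010010001001111
+ 0111000100001001001
= 1101010110010011000
Result 1101010110010011000: MSB = 1 → 437400 − 524288 = -86888.
Both addends (after negating the subtrahend) are non-negative but the stored result is negative: signed overflow. The true value 205903 − (-231497) = 437400 lies outside [-262144, 262143].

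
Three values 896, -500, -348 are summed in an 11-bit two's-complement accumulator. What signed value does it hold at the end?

896 + (-500) = 396 (00110001100)
396 + (-348) = 48 (00000110000)

48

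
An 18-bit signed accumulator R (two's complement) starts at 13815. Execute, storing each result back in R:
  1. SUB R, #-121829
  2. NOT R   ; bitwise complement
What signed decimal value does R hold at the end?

126499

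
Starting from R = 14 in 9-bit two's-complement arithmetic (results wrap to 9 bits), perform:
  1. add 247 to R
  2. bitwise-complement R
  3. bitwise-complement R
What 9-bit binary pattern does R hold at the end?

Start: R = 14 = 000001110.
R = 14 + 247 = 261; wraps to -251 = 100000101
R = NOT 100000101 = 011111010 = 250
R = NOT 011111010 = 100000101 = -251

100000101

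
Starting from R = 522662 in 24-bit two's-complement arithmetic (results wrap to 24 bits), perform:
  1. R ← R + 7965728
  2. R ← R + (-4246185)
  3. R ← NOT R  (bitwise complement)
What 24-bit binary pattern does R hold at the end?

Start: R = 522662 = 000001111111100110100110.
R = 522662 + 7965728 = 8488390; wraps to -8288826 = 100000011000010111000110
R = -8288826 + (-4246185) = -12535011; wraps to 4242205 = 010000001011101100011101
R = NOT 010000001011101100011101 = 101111110100010011100010 = -4242206

101111110100010011100010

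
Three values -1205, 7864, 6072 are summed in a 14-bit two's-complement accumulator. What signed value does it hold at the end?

-1205 + 7864 = 6659 (01101000000011)
6659 + 6072 = 12731 → wraps to -3653 (11000110111011)

-3653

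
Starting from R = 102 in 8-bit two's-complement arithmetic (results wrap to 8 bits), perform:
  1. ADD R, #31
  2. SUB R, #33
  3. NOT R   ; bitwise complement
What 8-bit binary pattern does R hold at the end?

10011011

Start: R = 102 = 01100110.
R = 102 + 31 = 133; wraps to -123 = 10000101
R = -123 − 33 = -156; wraps to 100 = 01100100
R = NOT 01100100 = 10011011 = -101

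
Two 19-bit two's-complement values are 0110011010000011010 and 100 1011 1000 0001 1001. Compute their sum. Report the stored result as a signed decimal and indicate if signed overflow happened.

-5069; no overflow

0110011010000011010 = 209946 (signed)
100 1011 1000 0001 1001 → 1001011100000011001 = -215015 (signed)
  0110011010000011010
+ 1001011100000011001
= 1111110110000110011
Result 1111110110000110011: MSB = 1 → 519219 − 524288 = -5069.
Addends have opposite signs, so signed overflow cannot occur.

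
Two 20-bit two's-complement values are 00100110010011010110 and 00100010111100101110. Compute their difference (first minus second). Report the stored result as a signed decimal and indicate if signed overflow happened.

00100110010011010110 = 156886 (signed)
00100010111100101110 = 143150 (signed)
Subtract via negate-and-add: invert 00100010111100101110 + 1 = 11011101000011010010 (i.e. -143150).
  00100110010011010110
+ 11011101000011010010
= 00000011010110101000  (discard carry-out 1)
Result 00000011010110101000: MSB = 0 → value 13736.
Addends (after negating the subtrahend) have opposite signs, so signed overflow cannot occur.

13736; no overflow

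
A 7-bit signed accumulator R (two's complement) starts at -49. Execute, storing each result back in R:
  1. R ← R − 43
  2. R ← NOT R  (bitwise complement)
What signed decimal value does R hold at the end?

-37

Start: R = -49 = 1001111.
R = -49 − 43 = -92; wraps to 36 = 0100100
R = NOT 0100100 = 1011011 = -37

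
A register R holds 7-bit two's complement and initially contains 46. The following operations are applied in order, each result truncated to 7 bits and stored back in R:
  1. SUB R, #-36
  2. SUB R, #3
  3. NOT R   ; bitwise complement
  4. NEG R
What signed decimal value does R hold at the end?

-48

Start: R = 46 = 0101110.
R = 46 − (-36) = 82; wraps to -46 = 1010010
R = -46 − 3 = -49 = 1001111
R = NOT 1001111 = 0110000 = 48
R = −(48) = -48 = 1010000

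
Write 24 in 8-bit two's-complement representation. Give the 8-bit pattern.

00011000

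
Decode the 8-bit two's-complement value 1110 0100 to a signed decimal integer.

MSB is 1, so the value is negative.
Unsigned reading: 228. Subtract 2^8 = 256: 228 − 256 = -28.

-28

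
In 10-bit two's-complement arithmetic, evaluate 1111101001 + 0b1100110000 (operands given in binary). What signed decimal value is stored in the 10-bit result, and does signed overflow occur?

-231; no overflow

1111101001 = -23 (signed)
0b1100110000 → 1100110000 = -208 (signed)
  1111101001
+ 1100110000
= 1100011001  (discard carry-out 1)
Result 1100011001: MSB = 1 → 793 − 1024 = -231.
Both addends are negative and so is the stored result: no signed overflow.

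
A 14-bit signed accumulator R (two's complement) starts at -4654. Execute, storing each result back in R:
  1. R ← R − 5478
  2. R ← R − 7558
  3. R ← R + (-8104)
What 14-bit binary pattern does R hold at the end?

01101100111110

Start: R = -4654 = 10110111010010.
R = -4654 − 5478 = -10132; wraps to 6252 = 01100001101100
R = 6252 − 7558 = -1306 = 11101011100110
R = -1306 + (-8104) = -9410; wraps to 6974 = 01101100111110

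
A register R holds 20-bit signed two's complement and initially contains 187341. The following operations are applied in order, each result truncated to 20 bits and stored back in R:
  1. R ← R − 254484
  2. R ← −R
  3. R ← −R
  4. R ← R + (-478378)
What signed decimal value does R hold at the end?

Start: R = 187341 = 00101101101111001101.
R = 187341 − 254484 = -67143 = 11101111100110111001
R = −(-67143) = 67143 = 00010000011001000111
R = −(67143) = -67143 = 11101111100110111001
R = -67143 + (-478378) = -545521; wraps to 503055 = 01111010110100001111

503055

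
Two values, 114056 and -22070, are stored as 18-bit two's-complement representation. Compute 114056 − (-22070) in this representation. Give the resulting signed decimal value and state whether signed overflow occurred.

-126018; overflow

114056 → 011011110110001000
-22070 → 111010100111001010
Subtract via negate-and-add: invert 111010100111001010 + 1 = 000101011000110110 (i.e. 22070).
  011011110110001000
+ 000101011000110110
= 100001001110111110
Result 100001001110111110: MSB = 1 → 136126 − 262144 = -126018.
Both addends (after negating the subtrahend) are non-negative but the stored result is negative: signed overflow. The true value 114056 − (-22070) = 136126 lies outside [-131072, 131071].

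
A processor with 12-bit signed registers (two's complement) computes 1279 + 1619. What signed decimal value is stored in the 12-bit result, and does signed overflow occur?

1279 → 010011111111
1619 → 011001010011
  010011111111
+ 011001010011
= 101101010010
Result 101101010010: MSB = 1 → 2898 − 4096 = -1198.
Both addends are non-negative but the stored result is negative: signed overflow. The true value 1279 + 1619 = 2898 lies outside [-2048, 2047].

-1198; overflow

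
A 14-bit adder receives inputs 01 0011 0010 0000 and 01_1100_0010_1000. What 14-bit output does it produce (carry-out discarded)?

10111101001000

  01001100100000
+ 01110000101000
= 10111101001000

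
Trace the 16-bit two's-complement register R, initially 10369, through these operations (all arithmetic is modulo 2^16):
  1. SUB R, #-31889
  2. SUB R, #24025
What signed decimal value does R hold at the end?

18233

Start: R = 10369 = 0010100010000001.
R = 10369 − (-31889) = 42258; wraps to -23278 = 1010010100010010
R = -23278 − 24025 = -47303; wraps to 18233 = 0100011100111001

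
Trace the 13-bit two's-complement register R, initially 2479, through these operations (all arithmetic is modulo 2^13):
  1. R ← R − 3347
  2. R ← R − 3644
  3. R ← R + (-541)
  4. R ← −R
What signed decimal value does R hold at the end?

-3139

Start: R = 2479 = 0100110101111.
R = 2479 − 3347 = -868 = 1110010011100
R = -868 − 3644 = -4512; wraps to 3680 = 0111001100000
R = 3680 + (-541) = 3139 = 0110001000011
R = −(3139) = -3139 = 1001110111101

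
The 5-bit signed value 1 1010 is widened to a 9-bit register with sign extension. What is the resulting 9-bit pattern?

111111010

MSB of 11010 is 1; replicate it into the new high bits.
1111|11010 → 111111010 (still -6).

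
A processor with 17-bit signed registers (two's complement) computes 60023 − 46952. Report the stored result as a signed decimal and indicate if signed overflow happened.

13071; no overflow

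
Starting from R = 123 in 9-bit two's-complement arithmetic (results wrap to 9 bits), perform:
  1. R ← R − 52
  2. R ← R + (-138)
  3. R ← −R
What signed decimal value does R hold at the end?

67

Start: R = 123 = 001111011.
R = 123 − 52 = 71 = 001000111
R = 71 + (-138) = -67 = 110111101
R = −(-67) = 67 = 001000011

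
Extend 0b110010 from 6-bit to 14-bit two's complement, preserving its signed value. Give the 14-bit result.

MSB of 110010 is 1; replicate it into the new high bits.
11111111|110010 → 11111111110010 (still -14).

11111111110010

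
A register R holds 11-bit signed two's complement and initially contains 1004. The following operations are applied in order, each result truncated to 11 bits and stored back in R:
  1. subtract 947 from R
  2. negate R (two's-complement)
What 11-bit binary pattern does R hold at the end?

11111000111

Start: R = 1004 = 01111101100.
R = 1004 − 947 = 57 = 00000111001
R = −(57) = -57 = 11111000111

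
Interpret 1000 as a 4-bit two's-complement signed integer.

MSB is 1, so the value is negative.
Invert: 0111. Add 1: 1000 = 8. So the value is −8.

-8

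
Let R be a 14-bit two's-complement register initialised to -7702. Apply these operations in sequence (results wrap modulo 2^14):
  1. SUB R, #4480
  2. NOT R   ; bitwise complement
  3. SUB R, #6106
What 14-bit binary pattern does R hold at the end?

01011110111011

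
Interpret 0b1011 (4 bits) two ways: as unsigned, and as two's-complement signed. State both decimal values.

Unsigned: 1011 = 11.
Signed: MSB=1 → 11 − 16 = -5.

unsigned = 11, signed = -5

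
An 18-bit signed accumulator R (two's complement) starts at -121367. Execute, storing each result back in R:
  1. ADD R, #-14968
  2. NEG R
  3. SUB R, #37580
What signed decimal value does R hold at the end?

98755

Start: R = -121367 = 100010010111101001.
R = -121367 + (-14968) = -136335; wraps to 125809 = 011110101101110001
R = −(125809) = -125809 = 100001010010001111
R = -125809 − 37580 = -163389; wraps to 98755 = 011000000111000011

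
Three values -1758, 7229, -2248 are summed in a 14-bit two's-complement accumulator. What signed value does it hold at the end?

3223

-1758 + 7229 = 5471 (01010101011111)
5471 + (-2248) = 3223 (00110010010111)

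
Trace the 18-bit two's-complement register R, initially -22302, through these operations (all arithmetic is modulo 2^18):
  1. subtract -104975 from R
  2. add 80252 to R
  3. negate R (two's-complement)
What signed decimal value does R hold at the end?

99219

Start: R = -22302 = 111010100011100010.
R = -22302 − (-104975) = 82673 = 010100001011110001
R = 82673 + 80252 = 162925; wraps to -99219 = 100111110001101101
R = −(-99219) = 99219 = 011000001110010011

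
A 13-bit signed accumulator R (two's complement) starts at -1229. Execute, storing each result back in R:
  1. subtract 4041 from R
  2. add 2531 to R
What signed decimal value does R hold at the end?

-2739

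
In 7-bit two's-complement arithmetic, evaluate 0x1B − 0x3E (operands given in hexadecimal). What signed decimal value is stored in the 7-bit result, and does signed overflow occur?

-35; no overflow

0x1B = 0011011 = 27 (signed)
0x3E = 0111110 = 62 (signed)
Subtract via negate-and-add: invert 0111110 + 1 = 1000010 (i.e. -62).
  0011011
+ 1000010
= 1011101
Result 1011101: MSB = 1 → 93 − 128 = -35.
Addends (after negating the subtrahend) have opposite signs, so signed overflow cannot occur.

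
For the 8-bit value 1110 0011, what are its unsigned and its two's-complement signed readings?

unsigned = 227, signed = -29

Unsigned: 11100011 = 227.
Signed: MSB=1 → 227 − 256 = -29.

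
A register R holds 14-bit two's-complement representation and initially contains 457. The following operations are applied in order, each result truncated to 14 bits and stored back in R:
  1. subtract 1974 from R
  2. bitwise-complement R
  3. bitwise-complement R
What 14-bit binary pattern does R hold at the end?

11101000010011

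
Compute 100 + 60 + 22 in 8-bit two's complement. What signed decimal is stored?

-74

100 + 60 = 160 → wraps to -96 (10100000)
-96 + 22 = -74 (10110110)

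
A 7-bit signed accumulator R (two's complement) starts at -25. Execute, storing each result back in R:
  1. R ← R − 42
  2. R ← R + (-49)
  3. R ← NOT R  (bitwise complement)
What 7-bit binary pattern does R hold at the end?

Start: R = -25 = 1100111.
R = -25 − 42 = -67; wraps to 61 = 0111101
R = 61 + (-49) = 12 = 0001100
R = NOT 0001100 = 1110011 = -13

1110011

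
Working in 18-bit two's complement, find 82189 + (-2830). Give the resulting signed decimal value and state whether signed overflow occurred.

79359; no overflow

82189 → 010100000100001101
-2830 → 111111010011110010
  010100000100001101
+ 111111010011110010
= 010011010111111111  (discard carry-out 1)
Result 010011010111111111: MSB = 0 → value 79359.
Addends have opposite signs, so signed overflow cannot occur.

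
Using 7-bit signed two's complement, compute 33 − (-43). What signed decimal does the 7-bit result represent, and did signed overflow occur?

33 → 0100001
-43 → 1010101
Subtract via negate-and-add: invert 1010101 + 1 = 0101011 (i.e. 43).
  0100001
+ 0101011
= 1001100
Result 1001100: MSB = 1 → 76 − 128 = -52.
Both addends (after negating the subtrahend) are non-negative but the stored result is negative: signed overflow. The true value 33 − (-43) = 76 lies outside [-64, 63].

-52; overflow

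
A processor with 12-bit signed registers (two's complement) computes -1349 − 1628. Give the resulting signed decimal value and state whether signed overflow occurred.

1119; overflow

-1349 → 101010111011
1628 → 011001011100
Subtract via negate-and-add: invert 011001011100 + 1 = 100110100100 (i.e. -1628).
  101010111011
+ 100110100100
= 010001011111  (discard carry-out 1)
Result 010001011111: MSB = 0 → value 1119.
Both addends (after negating the subtrahend) are negative but the stored result is non-negative: signed overflow. The true value -1349 − 1628 = -2977 lies outside [-2048, 2047].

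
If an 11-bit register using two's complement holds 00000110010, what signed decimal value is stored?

MSB is 0, so the value is non-negative: 00000110010 = 50.

50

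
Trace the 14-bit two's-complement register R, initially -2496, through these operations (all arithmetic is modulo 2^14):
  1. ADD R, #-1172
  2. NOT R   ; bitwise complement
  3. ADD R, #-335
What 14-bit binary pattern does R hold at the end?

00110100000100

Start: R = -2496 = 11011001000000.
R = -2496 + (-1172) = -3668 = 11000110101100
R = NOT 11000110101100 = 00111001010011 = 3667
R = 3667 + (-335) = 3332 = 00110100000100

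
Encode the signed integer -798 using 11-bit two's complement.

|-798| = 798 = 01100011110 in 11 bits.
Invert the bits: 10011100001. Add 1: 10011100010.
Check: 10011100010 reads as 1250 − 2048 = -798.

10011100010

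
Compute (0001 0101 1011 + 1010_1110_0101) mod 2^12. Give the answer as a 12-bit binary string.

110001000000

  000101011011
+ 101011100101
= 110001000000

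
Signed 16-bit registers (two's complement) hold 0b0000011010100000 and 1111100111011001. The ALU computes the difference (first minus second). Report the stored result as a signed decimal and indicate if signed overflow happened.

0b0000011010100000 → 0000011010100000 = 1696 (signed)
1111100111011001 = -1575 (signed)
Subtract via negate-and-add: invert 1111100111011001 + 1 = 0000011000100111 (i.e. 1575).
  0000011010100000
+ 0000011000100111
= 0000110011000111
Result 0000110011000111: MSB = 0 → value 3271.
Both addends (after negating the subtrahend) are non-negative and so is the stored result: no signed overflow.

3271; no overflow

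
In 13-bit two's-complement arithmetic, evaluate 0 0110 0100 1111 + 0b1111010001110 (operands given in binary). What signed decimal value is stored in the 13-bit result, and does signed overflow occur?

1245; no overflow

0 0110 0100 1111 → 0011001001111 = 1615 (signed)
0b1111010001110 → 1111010001110 = -370 (signed)
  0011001001111
+ 1111010001110
= 0010011011101  (discard carry-out 1)
Result 0010011011101: MSB = 0 → value 1245.
Addends have opposite signs, so signed overflow cannot occur.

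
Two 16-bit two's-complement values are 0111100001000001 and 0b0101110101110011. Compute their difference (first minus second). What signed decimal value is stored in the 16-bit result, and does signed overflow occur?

6862; no overflow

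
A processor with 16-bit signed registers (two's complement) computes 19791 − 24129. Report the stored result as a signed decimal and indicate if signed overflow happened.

-4338; no overflow

19791 → 0100110101001111
24129 → 0101111001000001
Subtract via negate-and-add: invert 0101111001000001 + 1 = 1010000110111111 (i.e. -24129).
  0100110101001111
+ 1010000110111111
= 1110111100001110
Result 1110111100001110: MSB = 1 → 61198 − 65536 = -4338.
Addends (after negating the subtrahend) have opposite signs, so signed overflow cannot occur.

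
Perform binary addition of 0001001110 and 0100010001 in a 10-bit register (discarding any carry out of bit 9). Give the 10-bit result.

0101011111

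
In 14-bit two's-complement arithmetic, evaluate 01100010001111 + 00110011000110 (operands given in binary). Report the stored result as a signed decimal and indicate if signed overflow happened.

-6827; overflow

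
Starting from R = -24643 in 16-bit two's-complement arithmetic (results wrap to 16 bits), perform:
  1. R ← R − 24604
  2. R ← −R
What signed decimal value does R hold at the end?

-16289

Start: R = -24643 = 1001111110111101.
R = -24643 − 24604 = -49247; wraps to 16289 = 0011111110100001
R = −(16289) = -16289 = 1100000001011111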